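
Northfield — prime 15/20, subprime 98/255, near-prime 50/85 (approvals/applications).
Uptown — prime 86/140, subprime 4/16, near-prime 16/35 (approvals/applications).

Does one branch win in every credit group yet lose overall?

Prime: Northfield 15/20 = 75.0%, Uptown 86/140 = 61.4% → Northfield
Subprime: Northfield 98/255 = 38.4%, Uptown 4/16 = 25.0% → Northfield
Near-prime: Northfield 50/85 = 58.8%, Uptown 16/35 = 45.7% → Northfield
Overall: Northfield 163/360 = 45.3%, Uptown 106/191 = 55.5% → Uptown
Northfield wins each credit group but Uptown wins overall — the comparison reverses. Northfield's applications skew toward subprime, which has a lower base rate.

Yes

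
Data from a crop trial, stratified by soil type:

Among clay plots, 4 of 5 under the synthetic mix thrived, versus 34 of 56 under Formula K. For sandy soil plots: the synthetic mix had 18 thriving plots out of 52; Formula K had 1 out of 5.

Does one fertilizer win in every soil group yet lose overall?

Yes

Clay: the synthetic mix 4/5 = 80.0%, Formula K 34/56 = 60.7% → the synthetic mix
Sandy soil: the synthetic mix 18/52 = 34.6%, Formula K 1/5 = 20.0% → the synthetic mix
Overall: the synthetic mix 22/57 = 38.6%, Formula K 35/61 = 57.4% → Formula K
The synthetic mix wins each soil group but Formula K wins overall — the comparison reverses. The synthetic mix's plots skew toward sandy soil, which has a lower base rate.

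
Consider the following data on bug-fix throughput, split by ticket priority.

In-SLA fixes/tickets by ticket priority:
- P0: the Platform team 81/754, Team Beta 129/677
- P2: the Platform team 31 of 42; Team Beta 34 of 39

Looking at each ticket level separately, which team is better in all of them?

Team Beta

P0: the Platform team 81/754 = 10.7%, Team Beta 129/677 = 19.1% → Team Beta
P2: the Platform team 31/42 = 73.8%, Team Beta 34/39 = 87.2% → Team Beta
Team Beta has the higher rate in both groups.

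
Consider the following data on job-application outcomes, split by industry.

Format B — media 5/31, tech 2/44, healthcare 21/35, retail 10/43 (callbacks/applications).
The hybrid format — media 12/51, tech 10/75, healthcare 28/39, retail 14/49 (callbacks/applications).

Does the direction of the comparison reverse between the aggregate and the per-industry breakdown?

No

Media: Format B 5/31 = 16.1%, the hybrid format 12/51 = 23.5% → the hybrid format
Tech: Format B 2/44 = 4.5%, the hybrid format 10/75 = 13.3% → the hybrid format
Healthcare: Format B 21/35 = 60.0%, the hybrid format 28/39 = 71.8% → the hybrid format
Retail: Format B 10/43 = 23.3%, the hybrid format 14/49 = 28.6% → the hybrid format
Overall: Format B 38/153 = 24.8%, the hybrid format 64/214 = 29.9% → the hybrid format
The hybrid format wins overall and in every industry group — no reversal.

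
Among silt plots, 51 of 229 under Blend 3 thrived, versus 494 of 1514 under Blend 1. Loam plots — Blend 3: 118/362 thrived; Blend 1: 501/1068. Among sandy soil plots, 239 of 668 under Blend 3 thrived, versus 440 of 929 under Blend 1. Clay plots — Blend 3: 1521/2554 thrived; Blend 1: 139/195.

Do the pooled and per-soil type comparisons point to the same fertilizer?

Silt: Blend 3 51/229 = 22.3%, Blend 1 494/1514 = 32.6% → Blend 1
Loam: Blend 3 118/362 = 32.6%, Blend 1 501/1068 = 46.9% → Blend 1
Sandy soil: Blend 3 239/668 = 35.8%, Blend 1 440/929 = 47.4% → Blend 1
Clay: Blend 3 1521/2554 = 59.6%, Blend 1 139/195 = 71.3% → Blend 1
Overall: Blend 3 1929/3813 = 50.6%, Blend 1 1574/3706 = 42.5% → Blend 3
Blend 1 wins each soil group but Blend 3 wins overall — the comparison reverses. Blend 1's plots skew toward silt, which has a lower base rate.

No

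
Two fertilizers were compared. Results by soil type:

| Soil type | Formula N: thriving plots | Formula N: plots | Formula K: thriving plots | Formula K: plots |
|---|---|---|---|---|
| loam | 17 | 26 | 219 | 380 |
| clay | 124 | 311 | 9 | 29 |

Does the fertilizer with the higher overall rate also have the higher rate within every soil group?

No

Loam: Formula N 17/26 = 65.4%, Formula K 219/380 = 57.6% → Formula N
Clay: Formula N 124/311 = 39.9%, Formula K 9/29 = 31.0% → Formula N
Overall: Formula N 141/337 = 41.8%, Formula K 228/409 = 55.7% → Formula K
Formula N wins each soil group but Formula K wins overall — the comparison reverses. Formula N's plots skew toward clay, which has a lower base rate.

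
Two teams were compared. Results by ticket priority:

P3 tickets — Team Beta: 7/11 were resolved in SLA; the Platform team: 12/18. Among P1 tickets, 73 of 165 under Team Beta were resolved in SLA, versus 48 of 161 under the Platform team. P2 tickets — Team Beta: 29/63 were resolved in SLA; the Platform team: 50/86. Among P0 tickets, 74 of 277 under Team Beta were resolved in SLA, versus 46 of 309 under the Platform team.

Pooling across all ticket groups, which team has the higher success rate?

Team Beta

P3: Team Beta 7/11 = 63.6%, the Platform team 12/18 = 66.7% → the Platform team
P1: Team Beta 73/165 = 44.2%, the Platform team 48/161 = 29.8% → Team Beta
P2: Team Beta 29/63 = 46.0%, the Platform team 50/86 = 58.1% → the Platform team
P0: Team Beta 74/277 = 26.7%, the Platform team 46/309 = 14.9% → Team Beta
Overall: Team Beta 183/516 = 35.5%, the Platform team 156/574 = 27.2% → Team Beta
(Neither sweeps every ticket group, but Team Beta has the higher pooled rate.)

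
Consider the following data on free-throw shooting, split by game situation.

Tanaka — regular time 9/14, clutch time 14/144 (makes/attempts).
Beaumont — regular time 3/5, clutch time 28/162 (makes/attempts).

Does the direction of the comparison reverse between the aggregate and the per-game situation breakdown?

Regular time: Tanaka 9/14 = 64.3%, Beaumont 3/5 = 60.0% → Tanaka
Clutch time: Tanaka 14/144 = 9.7%, Beaumont 28/162 = 17.3% → Beaumont
Overall: Tanaka 23/158 = 14.6%, Beaumont 31/167 = 18.6% → Beaumont
Neither sweeps: Tanaka wins 1 of 2 groups, Beaumont wins 1. Beaumont wins overall but not every group — no Simpson reversal.

No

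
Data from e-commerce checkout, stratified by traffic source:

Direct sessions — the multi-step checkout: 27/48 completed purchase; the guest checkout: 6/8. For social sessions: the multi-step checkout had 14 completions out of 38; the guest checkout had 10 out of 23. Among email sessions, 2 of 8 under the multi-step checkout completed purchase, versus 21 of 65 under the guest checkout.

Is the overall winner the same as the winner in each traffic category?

No

Direct: the multi-step checkout 27/48 = 56.2%, the guest checkout 6/8 = 75.0% → the guest checkout
Social: the multi-step checkout 14/38 = 36.8%, the guest checkout 10/23 = 43.5% → the guest checkout
Email: the multi-step checkout 2/8 = 25.0%, the guest checkout 21/65 = 32.3% → the guest checkout
Overall: the multi-step checkout 43/94 = 45.7%, the guest checkout 37/96 = 38.5% → the multi-step checkout
The guest checkout wins each traffic group but the multi-step checkout wins overall — the comparison reverses. The guest checkout's sessions skew toward email, which has a lower base rate.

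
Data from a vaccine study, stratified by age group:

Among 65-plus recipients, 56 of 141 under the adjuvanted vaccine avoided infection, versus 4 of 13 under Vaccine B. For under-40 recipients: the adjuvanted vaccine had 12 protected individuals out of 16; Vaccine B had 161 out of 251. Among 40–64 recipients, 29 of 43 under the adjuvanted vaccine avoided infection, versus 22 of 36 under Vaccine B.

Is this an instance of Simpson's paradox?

Yes

65-plus: the adjuvanted vaccine 56/141 = 39.7%, Vaccine B 4/13 = 30.8% → the adjuvanted vaccine
Under-40: the adjuvanted vaccine 12/16 = 75.0%, Vaccine B 161/251 = 64.1% → the adjuvanted vaccine
40–64: the adjuvanted vaccine 29/43 = 67.4%, Vaccine B 22/36 = 61.1% → the adjuvanted vaccine
Overall: the adjuvanted vaccine 97/200 = 48.5%, Vaccine B 187/300 = 62.3% → Vaccine B
The adjuvanted vaccine wins each age group but Vaccine B wins overall — the comparison reverses. The adjuvanted vaccine's recipients skew toward 65-plus, which has a lower base rate.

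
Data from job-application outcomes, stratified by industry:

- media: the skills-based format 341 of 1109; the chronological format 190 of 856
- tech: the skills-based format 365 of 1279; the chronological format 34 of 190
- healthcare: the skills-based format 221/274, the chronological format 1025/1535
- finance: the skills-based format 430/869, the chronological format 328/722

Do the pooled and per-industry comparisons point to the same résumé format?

Media: the skills-based format 341/1109 = 30.7%, the chronological format 190/856 = 22.2% → the skills-based format
Tech: the skills-based format 365/1279 = 28.5%, the chronological format 34/190 = 17.9% → the skills-based format
Healthcare: the skills-based format 221/274 = 80.7%, the chronological format 1025/1535 = 66.8% → the skills-based format
Finance: the skills-based format 430/869 = 49.5%, the chronological format 328/722 = 45.4% → the skills-based format
Overall: the skills-based format 1357/3531 = 38.4%, the chronological format 1577/3303 = 47.7% → the chronological format
The skills-based format wins each industry group but the chronological format wins overall — the comparison reverses. The skills-based format's applications skew toward tech, which has a lower base rate.

No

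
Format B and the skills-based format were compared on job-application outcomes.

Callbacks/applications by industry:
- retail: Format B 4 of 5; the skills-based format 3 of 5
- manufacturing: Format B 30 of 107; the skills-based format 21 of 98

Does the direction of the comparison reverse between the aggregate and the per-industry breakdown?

No

Retail: Format B 4/5 = 80.0%, the skills-based format 3/5 = 60.0% → Format B
Manufacturing: Format B 30/107 = 28.0%, the skills-based format 21/98 = 21.4% → Format B
Overall: Format B 34/112 = 30.4%, the skills-based format 24/103 = 23.3% → Format B
Format B wins overall and in every industry group — no reversal.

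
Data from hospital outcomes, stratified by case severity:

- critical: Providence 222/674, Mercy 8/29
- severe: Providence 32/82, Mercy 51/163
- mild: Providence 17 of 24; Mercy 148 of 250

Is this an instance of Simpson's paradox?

Yes

Critical: Providence 222/674 = 32.9%, Mercy 8/29 = 27.6% → Providence
Severe: Providence 32/82 = 39.0%, Mercy 51/163 = 31.3% → Providence
Mild: Providence 17/24 = 70.8%, Mercy 148/250 = 59.2% → Providence
Overall: Providence 271/780 = 34.7%, Mercy 207/442 = 46.8% → Mercy
Providence wins each case group but Mercy wins overall — the comparison reverses. Providence's patients skew toward critical, which has a lower base rate.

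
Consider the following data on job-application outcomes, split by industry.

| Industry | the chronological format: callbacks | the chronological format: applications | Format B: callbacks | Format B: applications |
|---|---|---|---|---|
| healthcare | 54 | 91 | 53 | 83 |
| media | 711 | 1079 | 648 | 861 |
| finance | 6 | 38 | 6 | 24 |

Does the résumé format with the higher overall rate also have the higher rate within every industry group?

Yes

Healthcare: the chronological format 54/91 = 59.3%, Format B 53/83 = 63.9% → Format B
Media: the chronological format 711/1079 = 65.9%, Format B 648/861 = 75.3% → Format B
Finance: the chronological format 6/38 = 15.8%, Format B 6/24 = 25.0% → Format B
Overall: the chronological format 771/1208 = 63.8%, Format B 707/968 = 73.0% → Format B
Format B wins overall and in every industry group — no reversal.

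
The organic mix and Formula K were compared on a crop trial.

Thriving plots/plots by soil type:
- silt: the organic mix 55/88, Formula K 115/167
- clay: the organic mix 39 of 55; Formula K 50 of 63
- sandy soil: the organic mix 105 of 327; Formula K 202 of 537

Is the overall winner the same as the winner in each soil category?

Silt: the organic mix 55/88 = 62.5%, Formula K 115/167 = 68.9% → Formula K
Clay: the organic mix 39/55 = 70.9%, Formula K 50/63 = 79.4% → Formula K
Sandy soil: the organic mix 105/327 = 32.1%, Formula K 202/537 = 37.6% → Formula K
Overall: the organic mix 199/470 = 42.3%, Formula K 367/767 = 47.8% → Formula K
Formula K wins overall and in every soil group — no reversal.

Yes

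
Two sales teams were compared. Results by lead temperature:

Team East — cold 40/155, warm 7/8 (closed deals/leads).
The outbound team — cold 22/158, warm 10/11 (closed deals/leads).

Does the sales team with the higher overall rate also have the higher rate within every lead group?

Cold: Team East 40/155 = 25.8%, the outbound team 22/158 = 13.9% → Team East
Warm: Team East 7/8 = 87.5%, the outbound team 10/11 = 90.9% → the outbound team
Overall: Team East 47/163 = 28.8%, the outbound team 32/169 = 18.9% → Team East
Neither sweeps: Team East wins 1 of 2 groups, the outbound team wins 1. Team East wins overall but not every group — no Simpson reversal.

No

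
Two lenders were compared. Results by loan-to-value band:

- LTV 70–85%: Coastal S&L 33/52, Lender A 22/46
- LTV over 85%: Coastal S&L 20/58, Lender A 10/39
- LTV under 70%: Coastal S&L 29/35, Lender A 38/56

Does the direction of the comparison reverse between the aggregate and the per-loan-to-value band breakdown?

No

LTV 70–85%: Coastal S&L 33/52 = 63.5%, Lender A 22/46 = 47.8% → Coastal S&L
LTV over 85%: Coastal S&L 20/58 = 34.5%, Lender A 10/39 = 25.6% → Coastal S&L
LTV under 70%: Coastal S&L 29/35 = 82.9%, Lender A 38/56 = 67.9% → Coastal S&L
Overall: Coastal S&L 82/145 = 56.6%, Lender A 70/141 = 49.6% → Coastal S&L
Coastal S&L wins overall and in every loan-to-value group — no reversal.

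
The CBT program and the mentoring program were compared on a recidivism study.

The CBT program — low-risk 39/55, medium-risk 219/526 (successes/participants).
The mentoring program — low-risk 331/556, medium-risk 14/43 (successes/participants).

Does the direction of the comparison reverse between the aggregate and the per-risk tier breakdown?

Low-risk: the CBT program 39/55 = 70.9%, the mentoring program 331/556 = 59.5% → the CBT program
Medium-risk: the CBT program 219/526 = 41.6%, the mentoring program 14/43 = 32.6% → the CBT program
Overall: the CBT program 258/581 = 44.4%, the mentoring program 345/599 = 57.6% → the mentoring program
The CBT program wins each risk group but the mentoring program wins overall — the comparison reverses. The CBT program's participants skew toward medium-risk, which has a lower base rate.

Yes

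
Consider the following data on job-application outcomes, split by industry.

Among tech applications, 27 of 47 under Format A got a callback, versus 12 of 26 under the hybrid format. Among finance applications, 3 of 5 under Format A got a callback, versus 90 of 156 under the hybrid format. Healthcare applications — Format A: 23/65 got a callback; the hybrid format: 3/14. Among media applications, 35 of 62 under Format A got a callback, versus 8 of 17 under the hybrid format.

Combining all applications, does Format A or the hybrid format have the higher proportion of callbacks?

the hybrid format

Tech: Format A 27/47 = 57.4%, the hybrid format 12/26 = 46.2% → Format A
Finance: Format A 3/5 = 60.0%, the hybrid format 90/156 = 57.7% → Format A
Healthcare: Format A 23/65 = 35.4%, the hybrid format 3/14 = 21.4% → Format A
Media: Format A 35/62 = 56.5%, the hybrid format 8/17 = 47.1% → Format A
Overall: Format A 88/179 = 49.2%, the hybrid format 113/213 = 53.1% → the hybrid format
(Format A wins every industry group but the hybrid format wins overall — Format A's applications skew toward the low-rate healthcare group.)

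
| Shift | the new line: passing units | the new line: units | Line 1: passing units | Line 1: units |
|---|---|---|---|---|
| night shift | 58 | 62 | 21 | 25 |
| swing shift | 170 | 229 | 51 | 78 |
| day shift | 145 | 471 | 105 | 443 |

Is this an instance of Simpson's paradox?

No

Night shift: the new line 58/62 = 93.5%, Line 1 21/25 = 84.0% → the new line
Swing shift: the new line 170/229 = 74.2%, Line 1 51/78 = 65.4% → the new line
Day shift: the new line 145/471 = 30.8%, Line 1 105/443 = 23.7% → the new line
Overall: the new line 373/762 = 49.0%, Line 1 177/546 = 32.4% → the new line
The new line wins overall and in every shift group — no reversal.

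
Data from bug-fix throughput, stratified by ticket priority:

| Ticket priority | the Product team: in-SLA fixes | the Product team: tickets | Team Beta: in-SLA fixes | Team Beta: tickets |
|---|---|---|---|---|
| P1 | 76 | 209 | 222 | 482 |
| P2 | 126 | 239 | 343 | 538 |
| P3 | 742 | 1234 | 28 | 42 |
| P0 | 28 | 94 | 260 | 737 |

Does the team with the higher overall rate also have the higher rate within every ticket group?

P1: the Product team 76/209 = 36.4%, Team Beta 222/482 = 46.1% → Team Beta
P2: the Product team 126/239 = 52.7%, Team Beta 343/538 = 63.8% → Team Beta
P3: the Product team 742/1234 = 60.1%, Team Beta 28/42 = 66.7% → Team Beta
P0: the Product team 28/94 = 29.8%, Team Beta 260/737 = 35.3% → Team Beta
Overall: the Product team 972/1776 = 54.7%, Team Beta 853/1799 = 47.4% → the Product team
Team Beta wins each ticket group but the Product team wins overall — the comparison reverses. Team Beta's tickets skew toward P0, which has a lower base rate.

No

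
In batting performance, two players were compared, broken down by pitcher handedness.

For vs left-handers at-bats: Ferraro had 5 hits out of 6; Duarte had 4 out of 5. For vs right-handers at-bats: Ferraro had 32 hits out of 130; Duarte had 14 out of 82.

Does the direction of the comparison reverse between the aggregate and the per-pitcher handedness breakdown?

Vs left-handers: Ferraro 5/6 = 83.3%, Duarte 4/5 = 80.0% → Ferraro
Vs right-handers: Ferraro 32/130 = 24.6%, Duarte 14/82 = 17.1% → Ferraro
Overall: Ferraro 37/136 = 27.2%, Duarte 18/87 = 20.7% → Ferraro
Ferraro wins overall and in every pitcher group — no reversal.

No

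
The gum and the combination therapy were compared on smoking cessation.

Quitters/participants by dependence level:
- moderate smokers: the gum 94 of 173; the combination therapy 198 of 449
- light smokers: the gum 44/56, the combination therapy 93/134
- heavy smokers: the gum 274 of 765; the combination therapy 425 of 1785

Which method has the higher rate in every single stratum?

Moderate smokers: the gum 94/173 = 54.3%, the combination therapy 198/449 = 44.1% → the gum
Light smokers: the gum 44/56 = 78.6%, the combination therapy 93/134 = 69.4% → the gum
Heavy smokers: the gum 274/765 = 35.8%, the combination therapy 425/1785 = 23.8% → the gum
The gum has the higher rate in all 3 groups.

the gum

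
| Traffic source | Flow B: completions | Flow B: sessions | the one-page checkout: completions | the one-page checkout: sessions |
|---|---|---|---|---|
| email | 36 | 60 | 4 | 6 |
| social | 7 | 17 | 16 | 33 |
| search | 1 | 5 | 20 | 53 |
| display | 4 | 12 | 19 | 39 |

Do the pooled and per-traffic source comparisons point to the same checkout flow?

Email: Flow B 36/60 = 60.0%, the one-page checkout 4/6 = 66.7% → the one-page checkout
Social: Flow B 7/17 = 41.2%, the one-page checkout 16/33 = 48.5% → the one-page checkout
Search: Flow B 1/5 = 20.0%, the one-page checkout 20/53 = 37.7% → the one-page checkout
Display: Flow B 4/12 = 33.3%, the one-page checkout 19/39 = 48.7% → the one-page checkout
Overall: Flow B 48/94 = 51.1%, the one-page checkout 59/131 = 45.0% → Flow B
The one-page checkout wins each traffic group but Flow B wins overall — the comparison reverses. The one-page checkout's sessions skew toward search, which has a lower base rate.

No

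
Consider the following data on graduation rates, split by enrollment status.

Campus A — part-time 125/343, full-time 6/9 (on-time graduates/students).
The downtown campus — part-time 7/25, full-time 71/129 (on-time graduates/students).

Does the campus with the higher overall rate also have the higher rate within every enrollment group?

No

Part-time: Campus A 125/343 = 36.4%, the downtown campus 7/25 = 28.0% → Campus A
Full-time: Campus A 6/9 = 66.7%, the downtown campus 71/129 = 55.0% → Campus A
Overall: Campus A 131/352 = 37.2%, the downtown campus 78/154 = 50.6% → the downtown campus
Campus A wins each enrollment group but the downtown campus wins overall — the comparison reverses. Campus A's students skew toward part-time, which has a lower base rate.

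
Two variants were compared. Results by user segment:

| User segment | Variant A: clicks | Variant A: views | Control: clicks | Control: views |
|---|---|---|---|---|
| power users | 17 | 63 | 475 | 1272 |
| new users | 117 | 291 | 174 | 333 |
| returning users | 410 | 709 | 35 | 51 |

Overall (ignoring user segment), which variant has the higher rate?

Power users: Variant A 17/63 = 27.0%, Control 475/1272 = 37.3% → Control
New users: Variant A 117/291 = 40.2%, Control 174/333 = 52.3% → Control
Returning users: Variant A 410/709 = 57.8%, Control 35/51 = 68.6% → Control
Overall: Variant A 544/1063 = 51.2%, Control 684/1656 = 41.3% → Variant A
(Control wins every user group but Variant A wins overall — Control's views skew toward the low-rate power users group.)

Variant A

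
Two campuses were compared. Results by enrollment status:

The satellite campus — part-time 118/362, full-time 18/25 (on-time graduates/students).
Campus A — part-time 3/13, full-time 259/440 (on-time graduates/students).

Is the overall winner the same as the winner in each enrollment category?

No

Part-time: the satellite campus 118/362 = 32.6%, Campus A 3/13 = 23.1% → the satellite campus
Full-time: the satellite campus 18/25 = 72.0%, Campus A 259/440 = 58.9% → the satellite campus
Overall: the satellite campus 136/387 = 35.1%, Campus A 262/453 = 57.8% → Campus A
The satellite campus wins each enrollment group but Campus A wins overall — the comparison reverses. The satellite campus's students skew toward part-time, which has a lower base rate.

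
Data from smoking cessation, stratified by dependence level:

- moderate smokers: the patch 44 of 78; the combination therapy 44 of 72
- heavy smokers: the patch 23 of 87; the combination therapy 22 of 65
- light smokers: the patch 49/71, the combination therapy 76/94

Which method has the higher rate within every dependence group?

Moderate smokers: the patch 44/78 = 56.4%, the combination therapy 44/72 = 61.1% → the combination therapy
Heavy smokers: the patch 23/87 = 26.4%, the combination therapy 22/65 = 33.8% → the combination therapy
Light smokers: the patch 49/71 = 69.0%, the combination therapy 76/94 = 80.9% → the combination therapy
The combination therapy has the higher rate in all 3 groups.

the combination therapy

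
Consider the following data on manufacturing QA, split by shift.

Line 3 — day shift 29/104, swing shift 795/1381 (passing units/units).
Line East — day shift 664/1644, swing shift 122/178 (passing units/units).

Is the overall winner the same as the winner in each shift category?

No

Day shift: Line 3 29/104 = 27.9%, Line East 664/1644 = 40.4% → Line East
Swing shift: Line 3 795/1381 = 57.6%, Line East 122/178 = 68.5% → Line East
Overall: Line 3 824/1485 = 55.5%, Line East 786/1822 = 43.1% → Line 3
Line East wins each shift group but Line 3 wins overall — the comparison reverses. Line East's units skew toward day shift, which has a lower base rate.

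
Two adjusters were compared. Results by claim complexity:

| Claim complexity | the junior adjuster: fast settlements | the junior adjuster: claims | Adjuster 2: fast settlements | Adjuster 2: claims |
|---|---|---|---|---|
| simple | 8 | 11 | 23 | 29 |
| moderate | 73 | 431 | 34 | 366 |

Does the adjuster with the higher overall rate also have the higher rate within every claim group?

Simple: the junior adjuster 8/11 = 72.7%, Adjuster 2 23/29 = 79.3% → Adjuster 2
Moderate: the junior adjuster 73/431 = 16.9%, Adjuster 2 34/366 = 9.3% → the junior adjuster
Overall: the junior adjuster 81/442 = 18.3%, Adjuster 2 57/395 = 14.4% → the junior adjuster
Neither sweeps: the junior adjuster wins 1 of 2 groups, Adjuster 2 wins 1. The junior adjuster wins overall but not every group — no Simpson reversal.

No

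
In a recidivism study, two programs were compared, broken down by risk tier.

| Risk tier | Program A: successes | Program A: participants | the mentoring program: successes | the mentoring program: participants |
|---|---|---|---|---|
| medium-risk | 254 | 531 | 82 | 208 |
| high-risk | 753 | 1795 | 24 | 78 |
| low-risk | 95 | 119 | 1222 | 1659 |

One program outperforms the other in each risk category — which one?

Medium-risk: Program A 254/531 = 47.8%, the mentoring program 82/208 = 39.4% → Program A
High-risk: Program A 753/1795 = 41.9%, the mentoring program 24/78 = 30.8% → Program A
Low-risk: Program A 95/119 = 79.8%, the mentoring program 1222/1659 = 73.7% → Program A
Program A has the higher rate in all 3 groups.

Program A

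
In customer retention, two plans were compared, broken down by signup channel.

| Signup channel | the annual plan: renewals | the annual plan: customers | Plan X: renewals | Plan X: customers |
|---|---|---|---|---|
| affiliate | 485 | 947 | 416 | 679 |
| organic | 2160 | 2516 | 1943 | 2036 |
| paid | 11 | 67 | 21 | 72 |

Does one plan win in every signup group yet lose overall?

No

Affiliate: the annual plan 485/947 = 51.2%, Plan X 416/679 = 61.3% → Plan X
Organic: the annual plan 2160/2516 = 85.9%, Plan X 1943/2036 = 95.4% → Plan X
Paid: the annual plan 11/67 = 16.4%, Plan X 21/72 = 29.2% → Plan X
Overall: the annual plan 2656/3530 = 75.2%, Plan X 2380/2787 = 85.4% → Plan X
Plan X wins overall and in every signup group — no reversal.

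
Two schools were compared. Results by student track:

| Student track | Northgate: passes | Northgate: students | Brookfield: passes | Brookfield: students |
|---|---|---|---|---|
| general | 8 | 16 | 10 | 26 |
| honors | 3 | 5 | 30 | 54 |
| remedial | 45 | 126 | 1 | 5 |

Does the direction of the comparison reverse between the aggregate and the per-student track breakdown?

Yes

General: Northgate 8/16 = 50.0%, Brookfield 10/26 = 38.5% → Northgate
Honors: Northgate 3/5 = 60.0%, Brookfield 30/54 = 55.6% → Northgate
Remedial: Northgate 45/126 = 35.7%, Brookfield 1/5 = 20.0% → Northgate
Overall: Northgate 56/147 = 38.1%, Brookfield 41/85 = 48.2% → Brookfield
Northgate wins each student group but Brookfield wins overall — the comparison reverses. Northgate's students skew toward remedial, which has a lower base rate.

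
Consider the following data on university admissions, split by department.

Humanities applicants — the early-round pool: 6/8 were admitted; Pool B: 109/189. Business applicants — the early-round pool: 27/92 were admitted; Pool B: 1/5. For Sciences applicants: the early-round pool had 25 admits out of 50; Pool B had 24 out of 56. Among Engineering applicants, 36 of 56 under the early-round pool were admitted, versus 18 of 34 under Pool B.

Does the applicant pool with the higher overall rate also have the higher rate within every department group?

No

Humanities: the early-round pool 6/8 = 75.0%, Pool B 109/189 = 57.7% → the early-round pool
Business: the early-round pool 27/92 = 29.3%, Pool B 1/5 = 20.0% → the early-round pool
Sciences: the early-round pool 25/50 = 50.0%, Pool B 24/56 = 42.9% → the early-round pool
Engineering: the early-round pool 36/56 = 64.3%, Pool B 18/34 = 52.9% → the early-round pool
Overall: the early-round pool 94/206 = 45.6%, Pool B 152/284 = 53.5% → Pool B
The early-round pool wins each department group but Pool B wins overall — the comparison reverses. The early-round pool's applicants skew toward Business, which has a lower base rate.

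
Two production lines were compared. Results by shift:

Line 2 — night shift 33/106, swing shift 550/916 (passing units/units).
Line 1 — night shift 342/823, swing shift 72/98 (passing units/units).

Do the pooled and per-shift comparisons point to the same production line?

No

Night shift: Line 2 33/106 = 31.1%, Line 1 342/823 = 41.6% → Line 1
Swing shift: Line 2 550/916 = 60.0%, Line 1 72/98 = 73.5% → Line 1
Overall: Line 2 583/1022 = 57.0%, Line 1 414/921 = 45.0% → Line 2
Line 1 wins each shift group but Line 2 wins overall — the comparison reverses. Line 1's units skew toward night shift, which has a lower base rate.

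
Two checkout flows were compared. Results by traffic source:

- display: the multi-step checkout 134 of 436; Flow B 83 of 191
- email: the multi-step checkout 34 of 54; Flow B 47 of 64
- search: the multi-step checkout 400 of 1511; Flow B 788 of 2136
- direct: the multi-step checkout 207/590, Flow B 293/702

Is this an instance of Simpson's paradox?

No

Display: the multi-step checkout 134/436 = 30.7%, Flow B 83/191 = 43.5% → Flow B
Email: the multi-step checkout 34/54 = 63.0%, Flow B 47/64 = 73.4% → Flow B
Search: the multi-step checkout 400/1511 = 26.5%, Flow B 788/2136 = 36.9% → Flow B
Direct: the multi-step checkout 207/590 = 35.1%, Flow B 293/702 = 41.7% → Flow B
Overall: the multi-step checkout 775/2591 = 29.9%, Flow B 1211/3093 = 39.2% → Flow B
Flow B wins overall and in every traffic group — no reversal.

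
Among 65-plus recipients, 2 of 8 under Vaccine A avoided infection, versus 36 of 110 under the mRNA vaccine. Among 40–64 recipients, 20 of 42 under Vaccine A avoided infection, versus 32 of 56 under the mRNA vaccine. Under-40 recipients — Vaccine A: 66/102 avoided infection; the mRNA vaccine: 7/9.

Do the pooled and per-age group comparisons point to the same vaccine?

65-plus: Vaccine A 2/8 = 25.0%, the mRNA vaccine 36/110 = 32.7% → the mRNA vaccine
40–64: Vaccine A 20/42 = 47.6%, the mRNA vaccine 32/56 = 57.1% → the mRNA vaccine
Under-40: Vaccine A 66/102 = 64.7%, the mRNA vaccine 7/9 = 77.8% → the mRNA vaccine
Overall: Vaccine A 88/152 = 57.9%, the mRNA vaccine 75/175 = 42.9% → Vaccine A
The mRNA vaccine wins each age group but Vaccine A wins overall — the comparison reverses. The mRNA vaccine's recipients skew toward 65-plus, which has a lower base rate.

No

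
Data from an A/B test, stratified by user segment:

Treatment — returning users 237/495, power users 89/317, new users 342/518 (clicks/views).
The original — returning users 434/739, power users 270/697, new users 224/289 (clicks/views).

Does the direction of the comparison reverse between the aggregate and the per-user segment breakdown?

Returning users: Treatment 237/495 = 47.9%, the original 434/739 = 58.7% → the original
Power users: Treatment 89/317 = 28.1%, the original 270/697 = 38.7% → the original
New users: Treatment 342/518 = 66.0%, the original 224/289 = 77.5% → the original
Overall: Treatment 668/1330 = 50.2%, the original 928/1725 = 53.8% → the original
The original wins overall and in every user group — no reversal.

No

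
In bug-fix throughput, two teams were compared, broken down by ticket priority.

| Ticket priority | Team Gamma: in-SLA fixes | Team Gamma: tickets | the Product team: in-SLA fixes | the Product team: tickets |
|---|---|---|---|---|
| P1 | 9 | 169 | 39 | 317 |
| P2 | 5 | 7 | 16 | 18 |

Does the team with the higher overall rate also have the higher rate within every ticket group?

P1: Team Gamma 9/169 = 5.3%, the Product team 39/317 = 12.3% → the Product team
P2: Team Gamma 5/7 = 71.4%, the Product team 16/18 = 88.9% → the Product team
Overall: Team Gamma 14/176 = 8.0%, the Product team 55/335 = 16.4% → the Product team
The Product team wins overall and in every ticket group — no reversal.

Yes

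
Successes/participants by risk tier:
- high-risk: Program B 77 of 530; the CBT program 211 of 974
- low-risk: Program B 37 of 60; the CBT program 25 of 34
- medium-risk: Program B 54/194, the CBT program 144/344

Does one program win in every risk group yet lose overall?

No

High-risk: Program B 77/530 = 14.5%, the CBT program 211/974 = 21.7% → the CBT program
Low-risk: Program B 37/60 = 61.7%, the CBT program 25/34 = 73.5% → the CBT program
Medium-risk: Program B 54/194 = 27.8%, the CBT program 144/344 = 41.9% → the CBT program
Overall: Program B 168/784 = 21.4%, the CBT program 380/1352 = 28.1% → the CBT program
The CBT program wins overall and in every risk group — no reversal.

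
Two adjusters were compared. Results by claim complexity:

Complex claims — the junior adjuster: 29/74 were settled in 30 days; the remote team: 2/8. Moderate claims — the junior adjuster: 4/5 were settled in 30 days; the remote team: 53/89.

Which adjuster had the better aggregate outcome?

the remote team

Complex: the junior adjuster 29/74 = 39.2%, the remote team 2/8 = 25.0% → the junior adjuster
Moderate: the junior adjuster 4/5 = 80.0%, the remote team 53/89 = 59.6% → the junior adjuster
Overall: the junior adjuster 33/79 = 41.8%, the remote team 55/97 = 56.7% → the remote team
(The junior adjuster wins every claim group but the remote team wins overall — the junior adjuster's claims skew toward the low-rate complex group.)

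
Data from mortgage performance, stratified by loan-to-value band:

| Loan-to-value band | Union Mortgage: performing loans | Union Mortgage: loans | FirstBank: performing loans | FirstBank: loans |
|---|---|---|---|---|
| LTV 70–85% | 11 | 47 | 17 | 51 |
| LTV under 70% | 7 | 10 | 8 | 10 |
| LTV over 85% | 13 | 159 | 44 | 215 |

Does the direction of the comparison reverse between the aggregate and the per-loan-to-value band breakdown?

LTV 70–85%: Union Mortgage 11/47 = 23.4%, FirstBank 17/51 = 33.3% → FirstBank
LTV under 70%: Union Mortgage 7/10 = 70.0%, FirstBank 8/10 = 80.0% → FirstBank
LTV over 85%: Union Mortgage 13/159 = 8.2%, FirstBank 44/215 = 20.5% → FirstBank
Overall: Union Mortgage 31/216 = 14.4%, FirstBank 69/276 = 25.0% → FirstBank
FirstBank wins overall and in every loan-to-value group — no reversal.

No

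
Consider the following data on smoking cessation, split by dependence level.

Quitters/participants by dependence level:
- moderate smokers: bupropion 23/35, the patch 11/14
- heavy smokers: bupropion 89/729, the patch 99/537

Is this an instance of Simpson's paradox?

No

Moderate smokers: bupropion 23/35 = 65.7%, the patch 11/14 = 78.6% → the patch
Heavy smokers: bupropion 89/729 = 12.2%, the patch 99/537 = 18.4% → the patch
Overall: bupropion 112/764 = 14.7%, the patch 110/551 = 20.0% → the patch
The patch wins overall and in every dependence group — no reversal.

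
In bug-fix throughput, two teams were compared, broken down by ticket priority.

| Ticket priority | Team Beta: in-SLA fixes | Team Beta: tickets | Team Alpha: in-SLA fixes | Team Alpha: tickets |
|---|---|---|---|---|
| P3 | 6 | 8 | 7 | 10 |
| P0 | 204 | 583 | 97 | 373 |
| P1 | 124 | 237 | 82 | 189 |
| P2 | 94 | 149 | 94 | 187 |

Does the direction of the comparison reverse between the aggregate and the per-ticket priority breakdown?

P3: Team Beta 6/8 = 75.0%, Team Alpha 7/10 = 70.0% → Team Beta
P0: Team Beta 204/583 = 35.0%, Team Alpha 97/373 = 26.0% → Team Beta
P1: Team Beta 124/237 = 52.3%, Team Alpha 82/189 = 43.4% → Team Beta
P2: Team Beta 94/149 = 63.1%, Team Alpha 94/187 = 50.3% → Team Beta
Overall: Team Beta 428/977 = 43.8%, Team Alpha 280/759 = 36.9% → Team Beta
Team Beta wins overall and in every ticket group — no reversal.

No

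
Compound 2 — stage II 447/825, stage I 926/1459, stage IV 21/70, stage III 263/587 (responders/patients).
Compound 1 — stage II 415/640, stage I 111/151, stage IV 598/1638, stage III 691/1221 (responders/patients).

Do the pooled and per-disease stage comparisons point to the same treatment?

Stage II: Compound 2 447/825 = 54.2%, Compound 1 415/640 = 64.8% → Compound 1
Stage I: Compound 2 926/1459 = 63.5%, Compound 1 111/151 = 73.5% → Compound 1
Stage IV: Compound 2 21/70 = 30.0%, Compound 1 598/1638 = 36.5% → Compound 1
Stage III: Compound 2 263/587 = 44.8%, Compound 1 691/1221 = 56.6% → Compound 1
Overall: Compound 2 1657/2941 = 56.3%, Compound 1 1815/3650 = 49.7% → Compound 2
Compound 1 wins each disease group but Compound 2 wins overall — the comparison reverses. Compound 1's patients skew toward stage IV, which has a lower base rate.

No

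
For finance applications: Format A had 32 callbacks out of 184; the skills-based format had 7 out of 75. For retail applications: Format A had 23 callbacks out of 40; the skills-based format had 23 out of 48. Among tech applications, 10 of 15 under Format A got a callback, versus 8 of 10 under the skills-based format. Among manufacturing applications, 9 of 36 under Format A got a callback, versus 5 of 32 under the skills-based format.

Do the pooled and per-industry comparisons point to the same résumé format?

Finance: Format A 32/184 = 17.4%, the skills-based format 7/75 = 9.3% → Format A
Retail: Format A 23/40 = 57.5%, the skills-based format 23/48 = 47.9% → Format A
Tech: Format A 10/15 = 66.7%, the skills-based format 8/10 = 80.0% → the skills-based format
Manufacturing: Format A 9/36 = 25.0%, the skills-based format 5/32 = 15.6% → Format A
Overall: Format A 74/275 = 26.9%, the skills-based format 43/165 = 26.1% → Format A
Neither sweeps: Format A wins 3 of 4 groups, the skills-based format wins 1. Format A wins overall but not every group — no Simpson reversal.

No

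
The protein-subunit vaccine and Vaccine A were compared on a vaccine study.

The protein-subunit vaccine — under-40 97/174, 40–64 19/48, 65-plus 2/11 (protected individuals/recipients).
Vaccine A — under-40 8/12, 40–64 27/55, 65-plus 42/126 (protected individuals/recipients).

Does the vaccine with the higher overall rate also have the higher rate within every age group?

No

Under-40: the protein-subunit vaccine 97/174 = 55.7%, Vaccine A 8/12 = 66.7% → Vaccine A
40–64: the protein-subunit vaccine 19/48 = 39.6%, Vaccine A 27/55 = 49.1% → Vaccine A
65-plus: the protein-subunit vaccine 2/11 = 18.2%, Vaccine A 42/126 = 33.3% → Vaccine A
Overall: the protein-subunit vaccine 118/233 = 50.6%, Vaccine A 77/193 = 39.9% → the protein-subunit vaccine
Vaccine A wins each age group but the protein-subunit vaccine wins overall — the comparison reverses. Vaccine A's recipients skew toward 65-plus, which has a lower base rate.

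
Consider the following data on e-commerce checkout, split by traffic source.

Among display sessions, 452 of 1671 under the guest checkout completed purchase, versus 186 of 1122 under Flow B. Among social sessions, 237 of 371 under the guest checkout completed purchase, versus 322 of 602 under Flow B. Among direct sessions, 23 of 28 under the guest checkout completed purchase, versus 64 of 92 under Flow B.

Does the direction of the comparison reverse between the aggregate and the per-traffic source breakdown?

No

Display: the guest checkout 452/1671 = 27.0%, Flow B 186/1122 = 16.6% → the guest checkout
Social: the guest checkout 237/371 = 63.9%, Flow B 322/602 = 53.5% → the guest checkout
Direct: the guest checkout 23/28 = 82.1%, Flow B 64/92 = 69.6% → the guest checkout
Overall: the guest checkout 712/2070 = 34.4%, Flow B 572/1816 = 31.5% → the guest checkout
The guest checkout wins overall and in every traffic group — no reversal.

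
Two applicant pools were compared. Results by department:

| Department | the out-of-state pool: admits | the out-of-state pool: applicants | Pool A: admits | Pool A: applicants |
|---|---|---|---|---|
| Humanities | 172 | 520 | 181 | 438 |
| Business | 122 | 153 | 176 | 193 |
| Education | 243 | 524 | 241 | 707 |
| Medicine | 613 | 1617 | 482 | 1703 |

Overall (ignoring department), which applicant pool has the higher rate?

Humanities: the out-of-state pool 172/520 = 33.1%, Pool A 181/438 = 41.3% → Pool A
Business: the out-of-state pool 122/153 = 79.7%, Pool A 176/193 = 91.2% → Pool A
Education: the out-of-state pool 243/524 = 46.4%, Pool A 241/707 = 34.1% → the out-of-state pool
Medicine: the out-of-state pool 613/1617 = 37.9%, Pool A 482/1703 = 28.3% → the out-of-state pool
Overall: the out-of-state pool 1150/2814 = 40.9%, Pool A 1080/3041 = 35.5% → the out-of-state pool
(Neither sweeps every department group, but the out-of-state pool has the higher pooled rate.)

the out-of-state pool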